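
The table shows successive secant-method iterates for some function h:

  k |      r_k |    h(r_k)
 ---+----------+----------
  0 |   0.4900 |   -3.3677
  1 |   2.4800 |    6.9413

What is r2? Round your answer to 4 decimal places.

r2 = 2.4800 − 6.9413·(2.4800 − 0.4900) / (6.9413 − (-3.3677))
   = 2.4800 − (13.813187)/(10.309000) = 1.140085

1.1401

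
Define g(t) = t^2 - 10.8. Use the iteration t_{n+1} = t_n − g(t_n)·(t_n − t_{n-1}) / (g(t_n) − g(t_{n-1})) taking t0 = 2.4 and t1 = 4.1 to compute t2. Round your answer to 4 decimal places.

3.1754

g(2.4) = -5.040000, g(4.1) = 6.010000
t2 = 4.100000 − 6.010000·(4.100000 − 2.400000) / (6.010000 − (-5.040000)) = 4.100000 − (10.217000)/(11.050000) = 3.175385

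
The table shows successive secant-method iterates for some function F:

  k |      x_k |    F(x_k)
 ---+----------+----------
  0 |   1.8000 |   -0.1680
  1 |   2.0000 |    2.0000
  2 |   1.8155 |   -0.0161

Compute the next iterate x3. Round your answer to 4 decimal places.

1.8170

x3 = 1.8155 − (-0.0161)·(1.8155 − 2.0000) / (-0.0161 − 2.0000)
   = 1.8155 − (0.002970)/(-2.016100) = 1.816973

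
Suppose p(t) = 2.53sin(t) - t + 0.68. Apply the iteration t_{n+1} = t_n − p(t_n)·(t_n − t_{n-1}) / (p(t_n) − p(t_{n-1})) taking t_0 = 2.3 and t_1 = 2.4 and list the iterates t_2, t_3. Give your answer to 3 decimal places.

p(2.3) = 0.26663, p(2.4) = -0.01108
t_2 = 2.40000 − (-0.01108)·(2.40000 − 2.30000) / (-0.01108 − 0.26663) = 2.40000 − (-0.00111)/(-0.27771) = 2.39601
p(2.39601) = 0.00034
t_3 = 2.39601 − 0.00034·(2.39601 − 2.40000) / (0.00034 − (-0.01108)) = 2.39601 − (0.00000)/(0.01142) = 2.39613

2.396, 2.396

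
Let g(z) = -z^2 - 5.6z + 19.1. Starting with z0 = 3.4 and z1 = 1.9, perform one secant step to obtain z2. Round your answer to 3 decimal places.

g(3.4) = -11.50000, g(1.9) = 4.85000
z2 = 1.90000 − 4.85000·(1.90000 − 3.40000) / (4.85000 − (-11.50000)) = 1.90000 − (-7.27500)/(16.35000) = 2.34495

2.345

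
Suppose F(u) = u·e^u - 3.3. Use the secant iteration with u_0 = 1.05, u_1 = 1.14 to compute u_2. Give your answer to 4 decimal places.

F(1.05) = -0.299466, F(1.14) = 0.264516
u_2 = 1.140000 − 0.264516·(1.140000 − 1.050000) / (0.264516 − (-0.299466)) = 1.140000 − (0.023806)/(0.563982) = 1.097789

1.0978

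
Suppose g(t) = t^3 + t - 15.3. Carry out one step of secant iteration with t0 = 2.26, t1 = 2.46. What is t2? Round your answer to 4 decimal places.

2.3445

g(2.26) = -1.496824, g(2.46) = 2.046936
t2 = 2.460000 − 2.046936·(2.460000 − 2.260000) / (2.046936 − (-1.496824)) = 2.460000 − (0.409387)/(3.543760) = 2.344477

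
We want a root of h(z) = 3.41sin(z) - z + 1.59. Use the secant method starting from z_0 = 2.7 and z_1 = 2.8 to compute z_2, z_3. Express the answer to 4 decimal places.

h(2.7) = 0.347365, h(2.8) = -0.067690
z_2 = 2.800000 − (-0.067690)·(2.800000 − 2.700000) / (-0.067690 − 0.347365) = 2.800000 − (-0.006769)/(-0.415056) = 2.783691
h(2.783691) = 0.000864
z_3 = 2.783691 − 0.000864·(2.783691 − 2.800000) / (0.000864 − (-0.067690)) = 2.783691 − (-0.000014)/(0.068554) = 2.783897

2.7837, 2.7839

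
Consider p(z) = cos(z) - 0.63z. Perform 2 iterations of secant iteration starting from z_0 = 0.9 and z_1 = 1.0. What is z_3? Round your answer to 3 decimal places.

p(0.9) = 0.05461, p(1.0) = -0.08970
z_2 = 1.00000 − (-0.08970)·(1.00000 − 0.90000) / (-0.08970 − 0.05461) = 1.00000 − (-0.00897)/(-0.14431) = 0.93784
p(0.93784) = 0.00069
z_3 = 0.93784 − 0.00069·(0.93784 − 1.00000) / (0.00069 − (-0.08970)) = 0.93784 − (-0.00004)/(0.09039) = 0.93832

0.938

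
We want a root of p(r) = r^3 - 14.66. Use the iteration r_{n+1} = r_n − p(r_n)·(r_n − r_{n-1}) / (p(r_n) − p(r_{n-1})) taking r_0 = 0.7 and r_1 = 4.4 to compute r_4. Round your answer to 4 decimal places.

3.0165

p(0.7) = -14.317000, p(4.4) = 70.524000
r_2 = 4.400000 − 70.524000·(4.400000 − 0.700000) / (70.524000 − (-14.317000)) = 4.400000 − (260.938800)/(84.841000) = 1.324379
p(1.324379) = -12.337068
r_3 = 1.324379 − (-12.337068)·(1.324379 − 4.400000) / (-12.337068 − 70.524000) = 1.324379 − (37.944153)/(-82.861068) = 1.782304
p(1.782304) = -8.998324
r_4 = 1.782304 − (-8.998324)·(1.782304 − 1.324379) / (-8.998324 − (-12.337068)) = 1.782304 − (-4.120557)/(3.338744) = 3.016467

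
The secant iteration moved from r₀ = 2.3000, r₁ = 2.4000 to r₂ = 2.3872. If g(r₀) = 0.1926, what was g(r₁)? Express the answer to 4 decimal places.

The secant line through (2.3000, 0.1926) and (2.4000, g(r₁)) crosses zero at r₂ = 2.3872.
So (2.3000, 0.1926), (2.4000, g(r₁)), (2.3872, 0) are collinear:
g(r₁) = 0.1926 · (2.4000 − 2.3872) / (2.3000 − 2.3872) = 0.1926 · (0.012800)/(-0.087200) = -0.028272

-0.0283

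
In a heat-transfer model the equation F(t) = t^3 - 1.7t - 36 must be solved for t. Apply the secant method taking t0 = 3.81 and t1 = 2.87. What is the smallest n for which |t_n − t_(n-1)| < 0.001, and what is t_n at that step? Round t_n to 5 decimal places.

n = 5, t_n = 3.47340

F(3.81) = 12.8293410, F(2.87) = -17.2390970
t2 = 2.8700000 − (-17.2390970)·(-0.9400000)/(-30.0684380) = 3.4089289;  |Δ| = 0.5389289
F(3.4089289) = -2.1807099
t3 = 3.4089289 − (-2.1807099)·(0.5389289)/(15.0583871) = 3.4869750;  |Δ| = 0.0780461
F(3.4869750) = 0.4702523
t4 = 3.4869750 − 0.4702523·(0.0780461)/(2.6509622) = 3.4731304;  |Δ| = 0.0138445
F(3.4731304) = -0.0092164
t5 = 3.4731304 − (-0.0092164)·(-0.0138445)/(-0.4794687) = 3.4733966;  |Δ| = 0.0002661
|t5 − t4| = 0.0002661 < 0.001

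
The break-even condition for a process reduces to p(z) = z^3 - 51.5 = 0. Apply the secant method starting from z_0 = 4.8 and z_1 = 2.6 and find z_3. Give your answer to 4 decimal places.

3.8480

p(4.8) = 59.092000, p(2.6) = -33.924000
z_2 = 2.600000 − (-33.924000)·(2.600000 − 4.800000) / (-33.924000 − 59.092000) = 2.600000 − (74.632800)/(-93.016000) = 3.402365
p(3.402365) = -12.113918
z_3 = 3.402365 − (-12.113918)·(3.402365 − 2.600000) / (-12.113918 − (-33.924000)) = 3.402365 − (-9.719786)/(21.810082) = 3.848021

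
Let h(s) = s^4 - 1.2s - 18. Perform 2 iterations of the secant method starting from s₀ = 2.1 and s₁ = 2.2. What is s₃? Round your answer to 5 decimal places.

h(2.1) = -1.0719000, h(2.2) = 2.7856000
s₂ = 2.2000000 − 2.7856000·(2.2000000 − 2.1000000) / (2.7856000 − (-1.0719000)) = 2.2000000 − (0.2785600)/(3.8575000) = 2.1277874
h(2.1277874) = -0.0552758
s₃ = 2.1277874 − (-0.0552758)·(2.1277874 − 2.2000000) / (-0.0552758 − 2.7856000) = 2.1277874 − (0.0039916)/(-2.8408758) = 2.1291925

2.12919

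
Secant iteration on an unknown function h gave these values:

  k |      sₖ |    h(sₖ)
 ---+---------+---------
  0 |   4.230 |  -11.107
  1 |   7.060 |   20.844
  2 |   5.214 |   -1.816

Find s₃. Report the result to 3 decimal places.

s₃ = 5.214 − (-1.816)·(5.214 − 7.060) / (-1.816 − 20.844)
   = 5.214 − (3.35234)/(-22.66000) = 5.36194

5.362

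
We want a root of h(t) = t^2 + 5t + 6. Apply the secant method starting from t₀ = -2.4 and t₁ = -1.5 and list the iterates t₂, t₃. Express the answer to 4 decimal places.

h(-2.4) = -0.240000, h(-1.5) = 0.750000
t₂ = -1.500000 − 0.750000·(-1.500000 − (-2.400000)) / (0.750000 − (-0.240000)) = -1.500000 − (0.675000)/(0.990000) = -2.181818
h(-2.181818) = -0.148760
t₃ = -2.181818 − (-0.148760)·(-2.181818 − (-1.500000)) / (-0.148760 − 0.750000) = -2.181818 − (0.101427)/(-0.898760) = -2.068966

-2.1818, -2.0690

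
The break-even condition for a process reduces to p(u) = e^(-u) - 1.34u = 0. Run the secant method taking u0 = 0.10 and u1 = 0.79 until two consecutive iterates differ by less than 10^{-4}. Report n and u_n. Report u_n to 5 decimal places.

p(0.10) = 0.7708374, p(0.79) = -0.6047552
u2 = 0.7900000 − (-0.6047552)·(0.6900000)/(-1.3755926) = 0.4866536;  |Δ| = 0.3033464
p(0.4866536) = -0.0374359
u3 = 0.4866536 − (-0.0374359)·(-0.3033464)/(0.5673193) = 0.4666366;  |Δ| = 0.0200170
p(0.4666366) = 0.0018149
u4 = 0.4666366 − 0.0018149·(-0.0200170)/(0.0392508) = 0.4675622;  |Δ| = 0.0009256
p(0.4675622) = -0.0000055
u5 = 0.4675622 − (-0.0000055)·(0.0009256)/(-0.0018205) = 0.4675594;  |Δ| = 0.0000028
|u5 − u4| = 0.0000028 < 10^{-4}

n = 5, u_n = 0.46756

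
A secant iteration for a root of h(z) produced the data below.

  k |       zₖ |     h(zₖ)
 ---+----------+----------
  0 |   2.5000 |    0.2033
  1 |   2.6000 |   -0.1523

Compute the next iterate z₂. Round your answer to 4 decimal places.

2.5572

z₂ = 2.6000 − (-0.1523)·(2.6000 − 2.5000) / (-0.1523 − 0.2033)
   = 2.6000 − (-0.015230)/(-0.355600) = 2.557171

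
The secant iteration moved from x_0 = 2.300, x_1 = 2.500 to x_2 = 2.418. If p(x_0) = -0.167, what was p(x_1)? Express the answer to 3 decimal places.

0.116

The secant line through (2.300, -0.167) and (2.500, p(x_1)) crosses zero at x_2 = 2.418.
So (2.300, -0.167), (2.500, p(x_1)), (2.418, 0) are collinear:
p(x_1) = -0.167 · (2.500 − 2.418) / (2.300 − 2.418) = -0.167 · (0.08200)/(-0.11800) = 0.11605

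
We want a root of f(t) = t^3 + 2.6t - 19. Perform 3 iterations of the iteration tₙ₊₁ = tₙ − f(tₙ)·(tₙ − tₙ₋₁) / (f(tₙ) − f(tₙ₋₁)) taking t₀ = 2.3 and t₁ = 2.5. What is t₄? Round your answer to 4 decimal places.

f(2.3) = -0.853000, f(2.5) = 3.125000
t₂ = 2.500000 − 3.125000·(2.500000 − 2.300000) / (3.125000 − (-0.853000)) = 2.500000 − (0.625000)/(3.978000) = 2.342886
f(2.342886) = -0.048129
t₃ = 2.342886 − (-0.048129)·(2.342886 − 2.500000) / (-0.048129 − 3.125000) = 2.342886 − (0.007562)/(-3.173129) = 2.345269
f(2.345269) = -0.002650
t₄ = 2.345269 − (-0.002650)·(2.345269 − 2.342886) / (-0.002650 − (-0.048129)) = 2.345269 − (-0.000006)/(0.045478) = 2.345408

2.3454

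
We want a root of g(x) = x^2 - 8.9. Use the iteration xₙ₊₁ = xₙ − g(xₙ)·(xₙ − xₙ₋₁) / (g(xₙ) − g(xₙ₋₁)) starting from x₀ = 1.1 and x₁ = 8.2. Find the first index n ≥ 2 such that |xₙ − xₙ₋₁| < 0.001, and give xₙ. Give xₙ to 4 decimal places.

n = 7, xₙ = 2.9833

g(1.1) = -7.690000, g(8.2) = 58.340000
x₂ = 8.200000 − 58.340000·(7.100000)/(66.030000) = 1.926882;  |Δ| = 6.273118
g(1.926882) = -5.187127
x₃ = 1.926882 − (-5.187127)·(-6.273118)/(-63.527127) = 2.439095;  |Δ| = 0.512214
g(2.439095) = -2.950814
x₄ = 2.439095 − (-2.950814)·(0.512214)/(2.236313) = 3.114961;  |Δ| = 0.675866
g(3.114961) = 0.802982
x₅ = 3.114961 − 0.802982·(0.675866)/(3.753796) = 2.970385;  |Δ| = 0.144576
g(2.970385) = -0.076812
x₆ = 2.970385 − (-0.076812)·(-0.144576)/(-0.879794) = 2.983008;  |Δ| = 0.012622
g(2.983008) = -0.001666
x₇ = 2.983008 − (-0.001666)·(0.012622)/(0.075146) = 2.983287;  |Δ| = 0.000280
|x₇ − x₆| = 0.000280 < 0.001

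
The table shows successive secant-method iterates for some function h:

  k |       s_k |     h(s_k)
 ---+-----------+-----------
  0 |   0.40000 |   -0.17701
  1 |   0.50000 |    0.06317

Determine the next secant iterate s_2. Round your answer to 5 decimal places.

0.47370

s_2 = 0.50000 − 0.06317·(0.50000 − 0.40000) / (0.06317 − (-0.17701))
   = 0.50000 − (0.0063170)/(0.2401800) = 0.4736989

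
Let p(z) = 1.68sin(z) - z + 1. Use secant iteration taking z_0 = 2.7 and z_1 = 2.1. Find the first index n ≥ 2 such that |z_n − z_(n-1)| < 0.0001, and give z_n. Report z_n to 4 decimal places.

n = 5, z_n = 2.2776

p(2.7) = -0.982002, p(2.1) = 0.350192
z_2 = 2.100000 − 0.350192·(-0.600000)/(1.332194) = 2.257721;  |Δ| = 0.157721
p(2.257721) = 0.041255
z_3 = 2.257721 − 0.041255·(0.157721)/(-0.308937) = 2.278783;  |Δ| = 0.021062
p(2.278783) = -0.002532
z_4 = 2.278783 − (-0.002532)·(0.021062)/(-0.043787) = 2.277565;  |Δ| = 0.001218
p(2.277565) = 0.000016
z_5 = 2.277565 − 0.000016·(-0.001218)/(0.002548) = 2.277572;  |Δ| = 0.000007
|z_5 − z_4| = 0.000007 < 0.0001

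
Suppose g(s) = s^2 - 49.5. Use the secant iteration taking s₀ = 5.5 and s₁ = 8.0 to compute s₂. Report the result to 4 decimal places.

6.9259

g(5.5) = -19.250000, g(8.0) = 14.500000
s₂ = 8.000000 − 14.500000·(8.000000 − 5.500000) / (14.500000 − (-19.250000)) = 8.000000 − (36.250000)/(33.750000) = 6.925926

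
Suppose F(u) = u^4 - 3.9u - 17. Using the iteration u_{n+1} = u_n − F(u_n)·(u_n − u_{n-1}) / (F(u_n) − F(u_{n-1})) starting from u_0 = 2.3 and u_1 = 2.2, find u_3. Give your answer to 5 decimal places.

F(2.3) = 2.0141000, F(2.2) = -2.1544000
u_2 = 2.2000000 − (-2.1544000)·(2.2000000 − 2.3000000) / (-2.1544000 − 2.0141000) = 2.2000000 − (0.2154400)/(-4.1685000) = 2.2516829
F(2.2516829) = -0.0758955
u_3 = 2.2516829 − (-0.0758955)·(2.2516829 − 2.2000000) / (-0.0758955 − (-2.1544000)) = 2.2516829 − (-0.0039225)/(2.0785045) = 2.2535700

2.25357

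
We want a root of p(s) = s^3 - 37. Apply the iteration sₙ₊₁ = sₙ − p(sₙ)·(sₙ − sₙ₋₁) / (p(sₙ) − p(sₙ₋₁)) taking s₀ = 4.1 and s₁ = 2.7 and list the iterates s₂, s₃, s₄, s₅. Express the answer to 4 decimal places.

3.1924, 3.3635, 3.3309, 3.3322

p(4.1) = 31.921000, p(2.7) = -17.317000
s₂ = 2.700000 − (-17.317000)·(2.700000 − 4.100000) / (-17.317000 − 31.921000) = 2.700000 − (24.243800)/(-49.238000) = 3.192380
p(3.192380) = -4.465533
s₃ = 3.192380 − (-4.465533)·(3.192380 − 2.700000) / (-4.465533 − (-17.317000)) = 3.192380 − (-2.198739)/(12.851467) = 3.363468
p(3.363468) = 1.050648
s₄ = 3.363468 − 1.050648·(3.363468 − 3.192380) / (1.050648 − (-4.465533)) = 3.363468 − (0.179754)/(5.516182) = 3.330882
p(3.330882) = -0.044622
s₅ = 3.330882 − (-0.044622)·(3.330882 − 3.363468) / (-0.044622 − 1.050648) = 3.330882 − (0.001454)/(-1.095270) = 3.332209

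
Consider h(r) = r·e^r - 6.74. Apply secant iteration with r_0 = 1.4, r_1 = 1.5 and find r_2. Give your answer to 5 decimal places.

1.50167

h(1.4) = -1.0627200, h(1.5) = -0.0174664
r_2 = 1.5000000 − (-0.0174664)·(1.5000000 − 1.4000000) / (-0.0174664 − (-1.0627200)) = 1.5000000 − (-0.0017466)/(1.0452537) = 1.5016710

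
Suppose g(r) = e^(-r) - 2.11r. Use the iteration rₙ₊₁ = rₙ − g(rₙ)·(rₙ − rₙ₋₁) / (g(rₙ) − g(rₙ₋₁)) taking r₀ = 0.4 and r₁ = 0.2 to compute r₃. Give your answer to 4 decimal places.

0.3380

g(0.4) = -0.173680, g(0.2) = 0.396731
r₂ = 0.200000 − 0.396731·(0.200000 − 0.400000) / (0.396731 − (-0.173680)) = 0.200000 − (-0.079346)/(0.570411) = 0.339104
g(0.339104) = -0.003100
r₃ = 0.339104 − (-0.003100)·(0.339104 − 0.200000) / (-0.003100 − 0.396731) = 0.339104 − (-0.000431)/(-0.399831) = 0.338025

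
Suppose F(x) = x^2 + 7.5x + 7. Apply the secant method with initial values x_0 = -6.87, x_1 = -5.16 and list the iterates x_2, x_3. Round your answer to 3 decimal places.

-6.280, -6.448

F(-6.87) = 2.67190, F(-5.16) = -5.07440
x_2 = -5.16000 − (-5.07440)·(-5.16000 − (-6.87000)) / (-5.07440 − 2.67190) = -5.16000 − (-8.67722)/(-7.74630) = -6.28018
F(-6.28018) = -0.66071
x_3 = -6.28018 − (-0.66071)·(-6.28018 − (-5.16000)) / (-0.66071 − (-5.07440)) = -6.28018 − (0.74011)/(4.41369) = -6.44786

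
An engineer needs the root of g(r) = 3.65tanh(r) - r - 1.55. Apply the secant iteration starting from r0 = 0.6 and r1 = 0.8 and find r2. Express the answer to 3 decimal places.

0.744

g(0.6) = -0.18977, g(0.8) = 0.07373
r2 = 0.80000 − 0.07373·(0.80000 − 0.60000) / (0.07373 − (-0.18977)) = 0.80000 − (0.01475)/(0.26350) = 0.74404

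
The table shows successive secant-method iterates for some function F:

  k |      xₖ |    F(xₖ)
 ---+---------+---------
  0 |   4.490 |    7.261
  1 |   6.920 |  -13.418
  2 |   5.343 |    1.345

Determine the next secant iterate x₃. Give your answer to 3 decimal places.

5.487

x₃ = 5.343 − 1.345·(5.343 − 6.920) / (1.345 − (-13.418))
   = 5.343 − (-2.12106)/(14.76300) = 5.48667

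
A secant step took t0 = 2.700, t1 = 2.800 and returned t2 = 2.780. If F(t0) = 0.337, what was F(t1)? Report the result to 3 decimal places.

-0.084

The secant line through (2.700, 0.337) and (2.800, F(t1)) crosses zero at t2 = 2.780.
So (2.700, 0.337), (2.800, F(t1)), (2.780, 0) are collinear:
F(t1) = 0.337 · (2.800 − 2.780) / (2.700 − 2.780) = 0.337 · (0.02000)/(-0.08000) = -0.08425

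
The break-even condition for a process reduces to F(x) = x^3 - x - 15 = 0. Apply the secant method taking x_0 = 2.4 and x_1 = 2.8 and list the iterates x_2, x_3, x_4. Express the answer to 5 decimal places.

2.58509, 2.60001, 2.60125

F(2.4) = -3.5760000, F(2.8) = 4.1520000
x_2 = 2.8000000 − 4.1520000·(2.8000000 − 2.4000000) / (4.1520000 − (-3.5760000)) = 2.8000000 − (1.6608000)/(7.7280000) = 2.5850932
F(2.5850932) = -0.3096738
x_3 = 2.5850932 − (-0.3096738)·(2.5850932 − 2.8000000) / (-0.3096738 − 4.1520000) = 2.5850932 − (0.0665510)/(-4.4616738) = 2.6000093
F(2.6000093) = -0.0238203
x_4 = 2.6000093 − (-0.0238203)·(2.6000093 − 2.5850932) / (-0.0238203 − (-0.3096738)) = 2.6000093 − (-0.0003553)/(0.2858535) = 2.6012523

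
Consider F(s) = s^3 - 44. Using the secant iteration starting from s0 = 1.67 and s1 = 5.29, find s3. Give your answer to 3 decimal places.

F(1.67) = -39.34254, F(5.29) = 104.03589
s2 = 5.29000 − 104.03589·(5.29000 − 1.67000) / (104.03589 − (-39.34254)) = 5.29000 − (376.60992)/(143.37843) = 2.66332
F(2.66332) = -25.10844
s3 = 2.66332 − (-25.10844)·(2.66332 − 5.29000) / (-25.10844 − 104.03589) = 2.66332 − (65.95196)/(-129.14433) = 3.17400

3.174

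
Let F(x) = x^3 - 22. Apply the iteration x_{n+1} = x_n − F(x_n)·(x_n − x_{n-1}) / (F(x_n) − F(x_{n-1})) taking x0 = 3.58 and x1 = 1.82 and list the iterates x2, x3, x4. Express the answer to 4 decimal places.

2.5253, 2.9380, 2.7882

F(3.58) = 23.882712, F(1.82) = -15.971432
x2 = 1.820000 − (-15.971432)·(1.820000 − 3.580000) / (-15.971432 − 23.882712) = 1.820000 − (28.109720)/(-39.854144) = 2.525315
F(2.525315) = -5.895524
x3 = 2.525315 − (-5.895524)·(2.525315 − 1.820000) / (-5.895524 − (-15.971432)) = 2.525315 − (-4.158201)/(10.075908) = 2.938002
F(2.938002) = 3.360417
x4 = 2.938002 − 3.360417·(2.938002 − 2.525315) / (3.360417 − (-5.895524)) = 2.938002 − (1.386802)/(9.255940) = 2.788174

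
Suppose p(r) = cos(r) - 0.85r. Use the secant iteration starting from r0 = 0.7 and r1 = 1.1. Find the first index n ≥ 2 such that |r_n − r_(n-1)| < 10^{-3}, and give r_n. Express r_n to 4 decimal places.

n = 4, r_n = 0.8106

p(0.7) = 0.169842, p(1.1) = -0.481404
r2 = 1.100000 − (-0.481404)·(0.400000)/(-0.651246) = 0.804318;  |Δ| = 0.295682
p(0.804318) = 0.009932
r3 = 0.804318 − 0.009932·(-0.295682)/(0.491336) = 0.810295;  |Δ| = 0.005977
p(0.810295) = 0.000534
r4 = 0.810295 − 0.000534·(0.005977)/(-0.009398) = 0.810635;  |Δ| = 0.000339
|r4 − r3| = 0.000339 < 10^{-3}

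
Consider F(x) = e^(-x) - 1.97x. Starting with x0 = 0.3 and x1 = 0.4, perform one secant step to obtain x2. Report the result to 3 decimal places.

F(0.3) = 0.14982, F(0.4) = -0.11768
x2 = 0.40000 − (-0.11768)·(0.40000 − 0.30000) / (-0.11768 − 0.14982) = 0.40000 − (-0.01177)/(-0.26750) = 0.35601

0.356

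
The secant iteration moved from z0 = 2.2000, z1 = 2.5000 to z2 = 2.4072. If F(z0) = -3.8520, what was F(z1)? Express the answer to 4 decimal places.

1.7252

The secant line through (2.2000, -3.8520) and (2.5000, F(z1)) crosses zero at z2 = 2.4072.
So (2.2000, -3.8520), (2.5000, F(z1)), (2.4072, 0) are collinear:
F(z1) = -3.8520 · (2.5000 − 2.4072) / (2.2000 − 2.4072) = -3.8520 · (0.092800)/(-0.207200) = 1.725220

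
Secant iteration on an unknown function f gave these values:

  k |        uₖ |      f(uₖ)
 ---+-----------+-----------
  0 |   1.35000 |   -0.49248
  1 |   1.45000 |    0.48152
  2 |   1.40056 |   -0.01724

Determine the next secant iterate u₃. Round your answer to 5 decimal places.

1.40227

u₃ = 1.40056 − (-0.01724)·(1.40056 − 1.45000) / (-0.01724 − 0.48152)
   = 1.40056 − (0.0008523)/(-0.4987600) = 1.4022689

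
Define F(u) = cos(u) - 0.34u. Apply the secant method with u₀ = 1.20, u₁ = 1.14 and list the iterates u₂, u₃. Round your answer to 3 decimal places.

1.164, 1.164

F(1.20) = -0.04564, F(1.14) = 0.02999
u₂ = 1.14000 − 0.02999·(1.14000 − 1.20000) / (0.02999 − (-0.04564)) = 1.14000 − (-0.00180)/(0.07564) = 1.16379
F(1.16379) = 0.00017
u₃ = 1.16379 − 0.00017·(1.16379 − 1.14000) / (0.00017 − 0.02999) = 1.16379 − (0.00000)/(-0.02983) = 1.16393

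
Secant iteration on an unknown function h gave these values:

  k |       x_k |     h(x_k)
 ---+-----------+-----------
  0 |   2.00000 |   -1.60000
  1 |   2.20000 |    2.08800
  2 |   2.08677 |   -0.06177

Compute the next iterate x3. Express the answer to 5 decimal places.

x3 = 2.08677 − (-0.06177)·(2.08677 − 2.20000) / (-0.06177 − 2.08800)
   = 2.08677 − (0.0069942)/(-2.1497700) = 2.0900235

2.09002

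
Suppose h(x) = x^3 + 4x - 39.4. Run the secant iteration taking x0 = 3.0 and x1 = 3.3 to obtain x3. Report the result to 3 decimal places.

3.013

h(3.0) = -0.40000, h(3.3) = 9.73700
x2 = 3.30000 − 9.73700·(3.30000 − 3.00000) / (9.73700 − (-0.40000)) = 3.30000 − (2.92110)/(10.13700) = 3.01184
h(3.01184) = -0.03176
x3 = 3.01184 − (-0.03176)·(3.01184 − 3.30000) / (-0.03176 − 9.73700) = 3.01184 − (0.00915)/(-9.76876) = 3.01277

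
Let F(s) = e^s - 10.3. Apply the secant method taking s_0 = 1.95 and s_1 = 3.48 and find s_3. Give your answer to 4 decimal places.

2.2440

F(1.95) = -3.271312, F(3.48) = 22.159722
s_2 = 3.480000 − 22.159722·(3.480000 − 1.950000) / (22.159722 − (-3.271312)) = 3.480000 − (33.904375)/(25.431034) = 2.146811
F(2.146811) = -1.742475
s_3 = 2.146811 − (-1.742475)·(2.146811 − 3.480000) / (-1.742475 − 22.159722) = 2.146811 − (2.323048)/(-23.902197) = 2.244001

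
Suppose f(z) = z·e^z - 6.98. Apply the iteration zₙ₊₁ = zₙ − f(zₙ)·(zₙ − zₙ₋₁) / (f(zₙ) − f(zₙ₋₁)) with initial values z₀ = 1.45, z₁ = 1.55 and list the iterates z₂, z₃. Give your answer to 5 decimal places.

f(1.45) = -0.7984840, f(1.55) = 0.3227788
z₂ = 1.5500000 − 0.3227788·(1.5500000 − 1.4500000) / (0.3227788 − (-0.7984840)) = 1.5500000 − (0.0322779)/(1.1212627) = 1.5212129
f(1.5212129) = -0.0162306
z₃ = 1.5212129 − (-0.0162306)·(1.5212129 − 1.5500000) / (-0.0162306 − 0.3227788) = 1.5212129 − (0.0004672)/(-0.3390093) = 1.5225911

1.52121, 1.52259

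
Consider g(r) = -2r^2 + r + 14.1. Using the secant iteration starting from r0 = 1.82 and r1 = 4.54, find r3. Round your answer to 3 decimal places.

2.843

g(1.82) = 9.29520, g(4.54) = -22.58320
r2 = 4.54000 − (-22.58320)·(4.54000 − 1.82000) / (-22.58320 − 9.29520) = 4.54000 − (-61.42630)/(-31.87840) = 2.61311
g(2.61311) = 3.05646
r3 = 2.61311 − 3.05646·(2.61311 − 4.54000) / (3.05646 − (-22.58320)) = 2.61311 − (-5.88948)/(25.63966) = 2.84281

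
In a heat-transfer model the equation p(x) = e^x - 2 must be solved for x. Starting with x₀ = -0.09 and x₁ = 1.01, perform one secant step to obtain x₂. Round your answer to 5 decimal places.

0.56223

p(-0.09) = -1.0860688, p(1.01) = 0.7456010
x₂ = 1.0100000 − 0.7456010·(1.0100000 − (-0.0900000)) / (0.7456010 − (-1.0860688)) = 1.0100000 − (0.8201611)/(1.8316698) = 0.5622331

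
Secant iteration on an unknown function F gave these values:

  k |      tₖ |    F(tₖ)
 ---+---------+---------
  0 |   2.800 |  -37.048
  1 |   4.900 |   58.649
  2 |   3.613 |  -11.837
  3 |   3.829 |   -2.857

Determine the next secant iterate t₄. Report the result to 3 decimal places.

3.898

t₄ = 3.829 − (-2.857)·(3.829 − 3.613) / (-2.857 − (-11.837))
   = 3.829 − (-0.61711)/(8.98000) = 3.89772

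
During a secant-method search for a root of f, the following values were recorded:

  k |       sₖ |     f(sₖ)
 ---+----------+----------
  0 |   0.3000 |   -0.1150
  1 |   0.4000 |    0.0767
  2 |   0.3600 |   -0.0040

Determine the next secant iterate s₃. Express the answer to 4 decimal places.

s₃ = 0.3600 − (-0.0040)·(0.3600 − 0.4000) / (-0.0040 − 0.0767)
   = 0.3600 − (0.000160)/(-0.080700) = 0.361983

0.3620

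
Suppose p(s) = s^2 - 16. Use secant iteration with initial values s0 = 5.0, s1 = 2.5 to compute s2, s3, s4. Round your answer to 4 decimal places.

p(5.0) = 9.000000, p(2.5) = -9.750000
s2 = 2.500000 − (-9.750000)·(2.500000 − 5.000000) / (-9.750000 − 9.000000) = 2.500000 − (24.375000)/(-18.750000) = 3.800000
p(3.800000) = -1.560000
s3 = 3.800000 − (-1.560000)·(3.800000 − 2.500000) / (-1.560000 − (-9.750000)) = 3.800000 − (-2.028000)/(8.190000) = 4.047619
p(4.047619) = 0.383220
s4 = 4.047619 − 0.383220·(4.047619 − 3.800000) / (0.383220 − (-1.560000)) = 4.047619 − (0.094893)/(1.943220) = 3.998786

3.8000, 4.0476, 3.9988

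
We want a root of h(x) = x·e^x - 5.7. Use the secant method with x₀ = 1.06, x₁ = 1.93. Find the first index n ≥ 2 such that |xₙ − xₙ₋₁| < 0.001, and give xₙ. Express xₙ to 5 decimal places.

h(1.06) = -2.6404468, h(1.93) = 7.5967548
x₂ = 1.9300000 − 7.5967548·(0.8700000)/(10.2372015) = 1.2843962;  |Δ| = 0.6456038
h(1.2843962) = -1.0601370
x₃ = 1.2843962 − (-1.0601370)·(-0.6456038)/(-8.6568917) = 1.3634578;  |Δ| = 0.0790617
h(1.3634578) = -0.3693038
x₄ = 1.3634578 − (-0.3693038)·(0.0790617)/(0.6908332) = 1.4057224;  |Δ| = 0.0422646
h(1.4057224) = 0.0331997
x₅ = 1.4057224 − 0.0331997·(0.0422646)/(0.4025035) = 1.4022363;  |Δ| = 0.0034861
h(1.4022363) = -0.0009206
x₆ = 1.4022363 − (-0.0009206)·(-0.0034861)/(-0.0341203) = 1.4023304;  |Δ| = 0.0000941
|x₆ − x₅| = 0.0000941 < 0.001

n = 6, xₙ = 1.40233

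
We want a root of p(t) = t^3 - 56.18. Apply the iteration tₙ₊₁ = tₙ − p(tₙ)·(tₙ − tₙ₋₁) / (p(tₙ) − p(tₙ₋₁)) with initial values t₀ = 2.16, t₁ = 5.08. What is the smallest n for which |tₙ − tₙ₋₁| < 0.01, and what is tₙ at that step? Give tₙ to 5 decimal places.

n = 6, tₙ = 3.82995

p(2.16) = -46.1023040, p(5.08) = 74.9165120
t₂ = 5.0800000 − 74.9165120·(2.9200000)/(121.0188160) = 3.2723785;  |Δ| = 1.8076215
p(3.2723785) = -21.1378627
t₃ = 3.2723785 − (-21.1378627)·(-1.8076215)/(-96.0543747) = 3.6701663;  |Δ| = 0.3977878
p(3.6701663) = -6.7424188
t₄ = 3.6701663 − (-6.7424188)·(0.3977878)/(14.3954438) = 3.8564788;  |Δ| = 0.1863125
p(3.8564788) = 1.1752060
t₅ = 3.8564788 − 1.1752060·(0.1863125)/(7.9176249) = 3.8288246;  |Δ| = 0.0276542
p(3.8288246) = -0.0498229
t₆ = 3.8288246 − (-0.0498229)·(-0.0276542)/(-1.2250290) = 3.8299493;  |Δ| = 0.0011247
|t₆ − t₅| = 0.0011247 < 0.01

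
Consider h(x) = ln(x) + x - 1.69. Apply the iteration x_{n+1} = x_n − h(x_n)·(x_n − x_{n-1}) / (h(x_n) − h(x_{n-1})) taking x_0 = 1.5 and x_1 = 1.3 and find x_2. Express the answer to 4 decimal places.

h(1.5) = 0.215465, h(1.3) = -0.127636
x_2 = 1.300000 − (-0.127636)·(1.300000 − 1.500000) / (-0.127636 − 0.215465) = 1.300000 − (0.025527)/(-0.343101) = 1.374401

1.3744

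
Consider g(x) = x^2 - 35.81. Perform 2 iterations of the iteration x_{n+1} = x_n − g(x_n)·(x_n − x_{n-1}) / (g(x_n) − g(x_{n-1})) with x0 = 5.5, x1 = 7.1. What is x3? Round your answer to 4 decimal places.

5.9805

g(5.5) = -5.560000, g(7.1) = 14.600000
x2 = 7.100000 − 14.600000·(7.100000 − 5.500000) / (14.600000 − (-5.560000)) = 7.100000 − (23.360000)/(20.160000) = 5.941270
g(5.941270) = -0.511313
x3 = 5.941270 − (-0.511313)·(5.941270 − 7.100000) / (-0.511313 − 14.600000) = 5.941270 − (0.592473)/(-15.111313) = 5.980477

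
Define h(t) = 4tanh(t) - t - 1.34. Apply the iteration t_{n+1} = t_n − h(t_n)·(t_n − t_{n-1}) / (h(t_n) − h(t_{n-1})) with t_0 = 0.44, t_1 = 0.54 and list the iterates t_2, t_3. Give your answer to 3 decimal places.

0.498, 0.496

h(0.44) = -0.12542, h(0.54) = 0.09195
t_2 = 0.54000 − 0.09195·(0.54000 − 0.44000) / (0.09195 − (-0.12542)) = 0.54000 − (0.00920)/(0.21737) = 0.49770
h(0.49770) = 0.00352
t_3 = 0.49770 − 0.00352·(0.49770 − 0.54000) / (0.00352 − 0.09195) = 0.49770 − (-0.00015)/(-0.08843) = 0.49601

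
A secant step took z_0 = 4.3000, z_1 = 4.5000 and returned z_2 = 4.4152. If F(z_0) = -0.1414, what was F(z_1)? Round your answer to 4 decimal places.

The secant line through (4.3000, -0.1414) and (4.5000, F(z_1)) crosses zero at z_2 = 4.4152.
So (4.3000, -0.1414), (4.5000, F(z_1)), (4.4152, 0) are collinear:
F(z_1) = -0.1414 · (4.5000 − 4.4152) / (4.3000 − 4.4152) = -0.1414 · (0.084800)/(-0.115200) = 0.104086

0.1041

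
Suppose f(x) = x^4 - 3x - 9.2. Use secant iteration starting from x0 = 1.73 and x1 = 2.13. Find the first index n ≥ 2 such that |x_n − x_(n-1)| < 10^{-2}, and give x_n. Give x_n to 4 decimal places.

f(1.73) = -5.432550, f(2.13) = 4.993462
x2 = 2.130000 − 4.993462·(0.400000)/(10.426011) = 1.938423;  |Δ| = 0.191577
f(1.938423) = -0.896587
x3 = 1.938423 − (-0.896587)·(-0.191577)/(-5.890048) = 1.967585;  |Δ| = 0.029162
f(1.967585) = -0.115091
x4 = 1.967585 − (-0.115091)·(0.029162)/(0.781496) = 1.971880;  |Δ| = 0.004295
|x4 − x3| = 0.004295 < 10^{-2}

n = 4, x_n = 1.9719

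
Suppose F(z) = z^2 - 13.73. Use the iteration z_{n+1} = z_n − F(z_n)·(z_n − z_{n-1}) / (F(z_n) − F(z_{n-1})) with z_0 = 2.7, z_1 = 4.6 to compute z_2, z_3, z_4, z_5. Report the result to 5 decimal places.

F(2.7) = -6.4400000, F(4.6) = 7.4300000
z_2 = 4.6000000 − 7.4300000·(4.6000000 − 2.7000000) / (7.4300000 − (-6.4400000)) = 4.6000000 − (14.1170000)/(13.8700000) = 3.5821918
F(3.5821918) = -0.8979020
z_3 = 3.5821918 − (-0.8979020)·(3.5821918 − 4.6000000) / (-0.8979020 − 7.4300000) = 3.5821918 − (0.9138921)/(-8.3279020) = 3.6919304
F(3.6919304) = -0.0996503
z_4 = 3.6919304 − (-0.0996503)·(3.6919304 − 3.5821918) / (-0.0996503 − (-0.8979020)) = 3.6919304 − (-0.0109355)/(0.7982518) = 3.7056296
F(3.7056296) = 0.0016910
z_5 = 3.7056296 − 0.0016910·(3.7056296 − 3.6919304) / (0.0016910 − (-0.0996503)) = 3.7056296 − (0.0000232)/(0.1013413) = 3.7054010

3.58219, 3.69193, 3.70563, 3.70540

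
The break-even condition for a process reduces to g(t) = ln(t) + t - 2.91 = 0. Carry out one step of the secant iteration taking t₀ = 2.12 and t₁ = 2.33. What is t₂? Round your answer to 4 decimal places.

g(2.12) = -0.038584, g(2.33) = 0.265868
t₂ = 2.330000 − 0.265868·(2.330000 − 2.120000) / (0.265868 − (-0.038584)) = 2.330000 − (0.055832)/(0.304452) = 2.146614

2.1466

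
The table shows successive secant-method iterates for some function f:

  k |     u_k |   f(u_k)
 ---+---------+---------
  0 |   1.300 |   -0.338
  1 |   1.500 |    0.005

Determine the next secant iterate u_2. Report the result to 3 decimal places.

u_2 = 1.500 − 0.005·(1.500 − 1.300) / (0.005 − (-0.338))
   = 1.500 − (0.00100)/(0.34300) = 1.49708

1.497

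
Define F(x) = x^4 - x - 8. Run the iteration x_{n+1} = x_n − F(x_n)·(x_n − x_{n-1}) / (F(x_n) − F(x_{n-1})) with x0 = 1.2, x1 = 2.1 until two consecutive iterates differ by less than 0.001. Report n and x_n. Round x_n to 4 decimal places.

F(1.2) = -7.126400, F(2.1) = 9.348100
x2 = 2.100000 − 9.348100·(0.900000)/(16.474500) = 1.589314;  |Δ| = 0.510686
F(1.589314) = -3.209041
x3 = 1.589314 − (-3.209041)·(-0.510686)/(-12.557141) = 1.719823;  |Δ| = 0.130508
F(1.719823) = -0.971300
x4 = 1.719823 − (-0.971300)·(0.130508)/(2.237741) = 1.776470;  |Δ| = 0.056648
F(1.776470) = 0.182899
x5 = 1.776470 − 0.182899·(0.056648)/(1.154200) = 1.767494;  |Δ| = 0.008977
F(1.767494) = -0.007905
x6 = 1.767494 − (-0.007905)·(-0.008977)/(-0.190804) = 1.767866;  |Δ| = 0.000372
|x6 − x5| = 0.000372 < 0.001

n = 6, x_n = 1.7679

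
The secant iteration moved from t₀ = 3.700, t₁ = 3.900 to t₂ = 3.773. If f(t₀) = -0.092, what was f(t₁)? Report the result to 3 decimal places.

0.160

The secant line through (3.700, -0.092) and (3.900, f(t₁)) crosses zero at t₂ = 3.773.
So (3.700, -0.092), (3.900, f(t₁)), (3.773, 0) are collinear:
f(t₁) = -0.092 · (3.900 − 3.773) / (3.700 − 3.773) = -0.092 · (0.12700)/(-0.07300) = 0.16005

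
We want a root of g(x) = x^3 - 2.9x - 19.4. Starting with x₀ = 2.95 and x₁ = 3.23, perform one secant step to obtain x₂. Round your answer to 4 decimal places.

g(2.95) = -2.282625, g(3.23) = 4.931267
x₂ = 3.230000 − 4.931267·(3.230000 − 2.950000) / (4.931267 − (-2.282625)) = 3.230000 − (1.380755)/(7.213892) = 3.038598

3.0386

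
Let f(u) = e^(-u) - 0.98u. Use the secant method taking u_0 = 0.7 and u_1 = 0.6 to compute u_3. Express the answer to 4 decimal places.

0.5745

f(0.7) = -0.189415, f(0.6) = -0.039188
u_2 = 0.600000 − (-0.039188)·(0.600000 − 0.700000) / (-0.039188 − (-0.189415)) = 0.600000 − (0.003919)/(0.150226) = 0.573914
f(0.573914) = 0.000881
u_3 = 0.573914 − 0.000881·(0.573914 − 0.600000) / (0.000881 − (-0.039188)) = 0.573914 − (-0.000023)/(0.040069) = 0.574487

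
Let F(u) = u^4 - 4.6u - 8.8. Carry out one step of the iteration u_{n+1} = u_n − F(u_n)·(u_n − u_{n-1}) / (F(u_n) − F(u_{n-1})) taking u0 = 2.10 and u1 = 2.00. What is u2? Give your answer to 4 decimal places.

2.0669

F(2.10) = 0.988100, F(2.00) = -2.000000
u2 = 2.000000 − (-2.000000)·(2.000000 − 2.100000) / (-2.000000 − 0.988100) = 2.000000 − (0.200000)/(-2.988100) = 2.066932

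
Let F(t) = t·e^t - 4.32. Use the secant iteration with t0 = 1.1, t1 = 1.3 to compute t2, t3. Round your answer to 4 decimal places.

1.2386, 1.2443

F(1.1) = -1.015417, F(1.3) = 0.450086
t2 = 1.300000 − 0.450086·(1.300000 − 1.100000) / (0.450086 − (-1.015417)) = 1.300000 − (0.090017)/(1.465503) = 1.238576
F(1.238576) = -0.046051
t3 = 1.238576 − (-0.046051)·(1.238576 − 1.300000) / (-0.046051 − 0.450086) = 1.238576 − (0.002829)/(-0.496137) = 1.244277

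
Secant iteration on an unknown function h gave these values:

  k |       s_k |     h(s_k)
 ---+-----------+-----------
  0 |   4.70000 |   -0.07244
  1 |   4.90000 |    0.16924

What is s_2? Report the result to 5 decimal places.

s_2 = 4.90000 − 0.16924·(4.90000 − 4.70000) / (0.16924 − (-0.07244))
   = 4.90000 − (0.0338480)/(0.2416800) = 4.7599470

4.75995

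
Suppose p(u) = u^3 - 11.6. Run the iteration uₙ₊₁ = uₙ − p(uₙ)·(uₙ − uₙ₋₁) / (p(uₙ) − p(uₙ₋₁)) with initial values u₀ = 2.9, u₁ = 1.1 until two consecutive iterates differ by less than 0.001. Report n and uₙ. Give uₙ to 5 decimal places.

n = 7, uₙ = 2.26370

p(2.9) = 12.7890000, p(1.1) = -10.2690000
u₂ = 1.1000000 − (-10.2690000)·(-1.8000000)/(-23.0580000) = 1.9016393;  |Δ| = 0.8016393
p(1.9016393) = -4.7232306
u₃ = 1.9016393 − (-4.7232306)·(0.8016393)/(5.5457694) = 2.5843809;  |Δ| = 0.6827416
p(2.5843809) = 5.6611445
u₄ = 2.5843809 − 5.6611445·(0.6827416)/(10.3843751) = 2.2121776;  |Δ| = 0.3722033
p(2.2121776) = -0.7742003
u₅ = 2.2121776 − (-0.7742003)·(-0.3722033)/(-6.4353448) = 2.2569553;  |Δ| = 0.0447777
p(2.2569553) = -0.1034141
u₆ = 2.2569553 − (-0.1034141)·(0.0447777)/(0.6707862) = 2.2638586;  |Δ| = 0.0069033
p(2.2638586) = 0.0024021
u₇ = 2.2638586 − 0.0024021·(0.0069033)/(0.1058163) = 2.2637019;  |Δ| = 0.0001567
|u₇ − u₆| = 0.0001567 < 0.001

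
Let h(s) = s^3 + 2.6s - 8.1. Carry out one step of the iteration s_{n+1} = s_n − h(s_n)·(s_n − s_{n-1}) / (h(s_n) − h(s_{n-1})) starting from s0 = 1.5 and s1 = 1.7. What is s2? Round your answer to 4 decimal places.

h(1.5) = -0.825000, h(1.7) = 1.233000
s2 = 1.700000 − 1.233000·(1.700000 − 1.500000) / (1.233000 − (-0.825000)) = 1.700000 − (0.246600)/(2.058000) = 1.580175

1.5802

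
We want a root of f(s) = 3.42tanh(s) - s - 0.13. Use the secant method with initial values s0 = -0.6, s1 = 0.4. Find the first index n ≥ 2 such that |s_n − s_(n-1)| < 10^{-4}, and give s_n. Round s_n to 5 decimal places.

n = 5, s_n = 0.05379

f(-0.6) = -1.3667095, f(0.4) = 0.7694255
s2 = 0.4000000 − 0.7694255·(1.0000000)/(2.1361350) = 0.0398049;  |Δ| = 0.3601951
f(0.0398049) = -0.0337441
s3 = 0.0398049 − (-0.0337441)·(-0.3601951)/(-0.8031696) = 0.0549380;  |Δ| = 0.0151331
f(0.0549380) = 0.0027611
s4 = 0.0549380 − 0.0027611·(0.0151331)/(0.0365052) = 0.0537934;  |Δ| = 0.0011446
f(0.0537934) = 0.0000027
s5 = 0.0537934 − 0.0000027·(-0.0011446)/(-0.0027584) = 0.0537922;  |Δ| = 0.0000011
|s5 − s4| = 0.0000011 < 10^{-4}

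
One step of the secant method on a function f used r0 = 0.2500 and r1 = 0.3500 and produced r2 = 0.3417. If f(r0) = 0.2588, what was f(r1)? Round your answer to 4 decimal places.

-0.0234

The secant line through (0.2500, 0.2588) and (0.3500, f(r1)) crosses zero at r2 = 0.3417.
So (0.2500, 0.2588), (0.3500, f(r1)), (0.3417, 0) are collinear:
f(r1) = 0.2588 · (0.3500 − 0.3417) / (0.2500 − 0.3417) = 0.2588 · (0.008300)/(-0.091700) = -0.023425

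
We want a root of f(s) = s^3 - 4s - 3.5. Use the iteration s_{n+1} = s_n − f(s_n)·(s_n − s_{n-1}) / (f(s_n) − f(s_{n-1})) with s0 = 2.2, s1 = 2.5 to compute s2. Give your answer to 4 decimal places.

2.3312

f(2.2) = -1.652000, f(2.5) = 2.125000
s2 = 2.500000 − 2.125000·(2.500000 − 2.200000) / (2.125000 − (-1.652000)) = 2.500000 − (0.637500)/(3.777000) = 2.331215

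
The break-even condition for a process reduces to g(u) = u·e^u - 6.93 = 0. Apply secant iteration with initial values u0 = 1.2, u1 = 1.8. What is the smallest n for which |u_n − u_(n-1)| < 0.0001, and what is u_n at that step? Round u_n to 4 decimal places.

n = 6, u_n = 1.5183

g(1.2) = -2.945860, g(1.8) = 3.959365
u2 = 1.800000 − 3.959365·(0.600000)/(6.905225) = 1.455968;  |Δ| = 0.344032
g(1.455968) = -0.685889
u3 = 1.455968 − (-0.685889)·(-0.344032)/(-4.645255) = 1.506765;  |Δ| = 0.050798
g(1.506765) = -0.131304
u4 = 1.506765 − (-0.131304)·(0.050798)/(0.554585) = 1.518792;  |Δ| = 0.012027
g(1.518792) = 0.005880
u5 = 1.518792 − 0.005880·(0.012027)/(0.137184) = 1.518277;  |Δ| = 0.000516
g(1.518277) = -0.000047
u6 = 1.518277 − (-0.000047)·(-0.000516)/(-0.005928) = 1.518281;  |Δ| = 0.000004
|u6 − u5| = 0.000004 < 0.0001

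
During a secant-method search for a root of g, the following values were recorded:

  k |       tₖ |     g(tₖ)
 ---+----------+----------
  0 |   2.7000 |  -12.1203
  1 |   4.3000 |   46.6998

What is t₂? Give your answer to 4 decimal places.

t₂ = 4.3000 − 46.6998·(4.3000 − 2.7000) / (46.6998 − (-12.1203))
   = 4.3000 − (74.719680)/(58.820100) = 3.029691

3.0297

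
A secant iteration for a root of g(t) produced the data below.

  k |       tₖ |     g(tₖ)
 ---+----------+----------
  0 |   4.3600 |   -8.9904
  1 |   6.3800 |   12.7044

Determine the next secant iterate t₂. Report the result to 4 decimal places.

t₂ = 6.3800 − 12.7044·(6.3800 − 4.3600) / (12.7044 − (-8.9904))
   = 6.3800 − (25.662888)/(21.694800) = 5.197095

5.1971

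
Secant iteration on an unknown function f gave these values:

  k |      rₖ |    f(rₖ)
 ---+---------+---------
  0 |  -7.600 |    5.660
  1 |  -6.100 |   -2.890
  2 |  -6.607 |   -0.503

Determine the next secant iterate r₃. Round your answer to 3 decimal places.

r₃ = -6.607 − (-0.503)·(-6.607 − (-6.100)) / (-0.503 − (-2.890))
   = -6.607 − (0.25502)/(2.38700) = -6.71384

-6.714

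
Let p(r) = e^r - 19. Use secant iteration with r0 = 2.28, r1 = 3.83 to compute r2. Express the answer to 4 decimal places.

p(2.28) = -9.223320, p(3.83) = 27.062538
r2 = 3.830000 − 27.062538·(3.830000 − 2.280000) / (27.062538 − (-9.223320)) = 3.830000 − (41.946934)/(36.285858) = 2.673987

2.6740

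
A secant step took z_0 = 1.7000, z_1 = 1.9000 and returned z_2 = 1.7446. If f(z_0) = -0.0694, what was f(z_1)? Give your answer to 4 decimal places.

0.2418

The secant line through (1.7000, -0.0694) and (1.9000, f(z_1)) crosses zero at z_2 = 1.7446.
So (1.7000, -0.0694), (1.9000, f(z_1)), (1.7446, 0) are collinear:
f(z_1) = -0.0694 · (1.9000 − 1.7446) / (1.7000 − 1.7446) = -0.0694 · (0.155400)/(-0.044600) = 0.241811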